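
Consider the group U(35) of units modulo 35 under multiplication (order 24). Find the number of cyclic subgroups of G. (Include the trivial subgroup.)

12

Group the elements of G by the cyclic subgroup they generate; each cyclic subgroup of order d accounts for φ(d) elements.
Cyclic subgroups by order — order 1: 1; order 2: 3; order 3: 1; order 4: 2; order 6: 3; order 12: 2.
Total: 12.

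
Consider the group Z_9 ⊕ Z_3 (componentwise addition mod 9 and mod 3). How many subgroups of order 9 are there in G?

4

|G| = 27 and 9 | 27, so subgroups of order 9 are possible by Lagrange.
The subgroups of order 9 are: {(0,0), (0,1), (0,2), (3,0), (3,1), (3,2), (6,0), (6,1), (6,2)}; {(0,0), (1,0), (2,0), (3,0), (4,0), (5,0), (6,0), (7,0), (8,0)}; {(0,0), (1,1), (2,2), (3,0), (4,1), (5,2), (6,0), (7,1), (8,2)}; {(0,0), (1,2), (2,1), (3,0), (4,2), (5,1), (6,0), (7,2), (8,1)}.
So G has 4 subgroups of order 9.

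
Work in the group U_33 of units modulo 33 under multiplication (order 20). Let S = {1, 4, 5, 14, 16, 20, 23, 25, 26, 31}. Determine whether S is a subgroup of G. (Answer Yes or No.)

|S| = 10 divides |G| = 20, consistent with Lagrange.
S contains the identity, every element's inverse is in S, and S is closed under ·: it is a subgroup.
In fact S = ⟨5⟩.

Yes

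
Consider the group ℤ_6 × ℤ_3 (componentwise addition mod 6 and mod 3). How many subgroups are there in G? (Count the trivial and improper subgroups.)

12

|G| = 18, so by Lagrange every subgroup order divides 18. Divisors: 1, 2, 3, 6, 9, 18.
Subgroups by order — order 1: 1; order 2: 1; order 3: 4; order 6: 4; order 9: 1; order 18: 1.
Total: 1 + 1 + 4 + 4 + 1 + 1 = 12.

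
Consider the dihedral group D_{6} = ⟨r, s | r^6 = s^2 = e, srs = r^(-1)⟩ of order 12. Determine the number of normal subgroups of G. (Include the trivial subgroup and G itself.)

7

G has 16 subgroups. Checking conjugation-invariance by order — order 1: 1/1 normal; order 2: 1/7 normal; order 3: 1/1 normal; order 4: 0/3 normal; order 6: 3/3 normal; order 12: 1/1 normal.
Total normal subgroups: 7.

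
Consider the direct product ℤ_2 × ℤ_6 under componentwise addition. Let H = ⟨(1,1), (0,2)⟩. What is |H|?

|⟨(1,1)⟩| = 6 and |⟨(0,2)⟩| = 3, so |H| is a multiple of lcm(6, 3) = 6 and divides |G| = 12.
Closing under the operation: H = {(0,0), (0,2), (0,4), (1,1), (1,3), (1,5)}, so |H| = 6.

6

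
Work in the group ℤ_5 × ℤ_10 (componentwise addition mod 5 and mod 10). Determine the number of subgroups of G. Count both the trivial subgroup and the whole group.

16

|G| = 50, so by Lagrange every subgroup order divides 50. Divisors: 1, 2, 5, 10, 25, 50.
Subgroups by order — order 1: 1; order 2: 1; order 5: 6; order 10: 6; order 25: 1; order 50: 1.
Total: 1 + 1 + 6 + 6 + 1 + 1 = 16.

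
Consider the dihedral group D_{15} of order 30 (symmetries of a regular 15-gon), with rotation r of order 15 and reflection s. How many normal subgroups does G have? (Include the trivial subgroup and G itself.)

G has 28 subgroups. Checking conjugation-invariance by order — order 1: 1/1 normal; order 2: 0/15 normal; order 3: 1/1 normal; order 5: 1/1 normal; order 6: 0/5 normal; order 10: 0/3 normal; order 15: 1/1 normal; order 30: 1/1 normal.
Total normal subgroups: 5.

5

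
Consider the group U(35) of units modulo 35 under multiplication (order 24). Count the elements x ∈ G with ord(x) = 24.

0

No element of G has order 24 (even though 24 | 24).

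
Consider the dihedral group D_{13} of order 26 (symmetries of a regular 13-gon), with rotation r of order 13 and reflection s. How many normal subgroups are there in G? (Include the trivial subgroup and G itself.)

3

G has 16 subgroups. Checking conjugation-invariance by order — order 1: 1/1 normal; order 2: 0/13 normal; order 13: 1/1 normal; order 26: 1/1 normal.
Total normal subgroups: 3.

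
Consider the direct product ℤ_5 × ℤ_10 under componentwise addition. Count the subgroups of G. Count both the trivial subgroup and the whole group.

16

|G| = 50, so by Lagrange every subgroup order divides 50. Divisors: 1, 2, 5, 10, 25, 50.
Subgroups by order — order 1: 1; order 2: 1; order 5: 6; order 10: 6; order 25: 1; order 50: 1.
Total: 1 + 1 + 6 + 6 + 1 + 1 = 16.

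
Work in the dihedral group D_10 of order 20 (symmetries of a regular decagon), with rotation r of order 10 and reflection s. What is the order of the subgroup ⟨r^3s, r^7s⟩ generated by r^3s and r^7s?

|⟨r^3s⟩| = 2 and |⟨r^7s⟩| = 2, so |H| is a multiple of lcm(2, 2) = 2 and divides |G| = 20.
Closing under the operation: H = {e, r^2, r^4, r^6, r^8, rs, r^3s, r^5s, r^7s, r^9s}, so |H| = 10.

10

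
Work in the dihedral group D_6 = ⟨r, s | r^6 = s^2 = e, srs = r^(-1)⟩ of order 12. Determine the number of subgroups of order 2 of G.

7

|G| = 12 and 2 | 12, so subgroups of order 2 are possible by Lagrange.
The subgroups of order 2 are: {e, r^2s}; {e, r^3}; {e, r^3s}; {e, r^4s}; … (7 in all).
So G has 7 subgroups of order 2.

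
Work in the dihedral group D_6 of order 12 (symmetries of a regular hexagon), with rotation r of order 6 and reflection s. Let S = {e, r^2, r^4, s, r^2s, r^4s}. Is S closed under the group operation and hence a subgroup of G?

Yes

|S| = 6 divides |G| = 12, consistent with Lagrange.
S contains the identity, every element's inverse is in S, and S is closed under ·: it is a subgroup.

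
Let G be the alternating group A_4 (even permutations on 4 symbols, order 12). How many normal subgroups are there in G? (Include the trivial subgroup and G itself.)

3

G has 10 subgroups. Checking conjugation-invariance by order — order 1: 1/1 normal; order 2: 0/3 normal; order 3: 0/4 normal; order 4: 1/1 normal; order 12: 1/1 normal.
Total normal subgroups: 3.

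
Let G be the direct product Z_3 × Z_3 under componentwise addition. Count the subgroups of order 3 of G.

|G| = 9 and 3 | 9, so subgroups of order 3 are possible by Lagrange.
The subgroups of order 3 are: {(0,0), (0,1), (0,2)}; {(0,0), (1,0), (2,0)}; {(0,0), (1,1), (2,2)}; {(0,0), (1,2), (2,1)}.
So G has 4 subgroups of order 3.

4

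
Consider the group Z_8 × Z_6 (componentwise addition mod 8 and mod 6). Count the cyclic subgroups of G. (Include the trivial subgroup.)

16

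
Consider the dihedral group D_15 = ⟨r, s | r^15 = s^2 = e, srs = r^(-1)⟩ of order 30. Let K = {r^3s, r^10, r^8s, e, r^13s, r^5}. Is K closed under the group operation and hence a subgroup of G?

Yes

|K| = 6 divides |G| = 30, consistent with Lagrange.
K contains the identity, every element's inverse is in K, and K is closed under ·: it is a subgroup.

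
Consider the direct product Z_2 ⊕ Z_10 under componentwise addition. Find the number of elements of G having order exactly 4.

An element (a,b) has order lcm(ord(a), ord(b)); count pairs with lcm equal to 4.
Enumerating gives 0 such elements.

0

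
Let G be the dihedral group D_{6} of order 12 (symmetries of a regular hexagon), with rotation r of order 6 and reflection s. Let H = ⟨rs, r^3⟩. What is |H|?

|⟨rs⟩| = 2 and |⟨r^3⟩| = 2, so |H| is a multiple of lcm(2, 2) = 2 and divides |G| = 12.
Closing under the operation: H = {e, r^3, rs, r^4s}, so |H| = 4.

4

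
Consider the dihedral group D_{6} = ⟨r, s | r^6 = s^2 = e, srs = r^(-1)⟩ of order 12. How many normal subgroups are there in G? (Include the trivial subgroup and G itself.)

G has 16 subgroups. Checking conjugation-invariance by order — order 1: 1/1 normal; order 2: 1/7 normal; order 3: 1/1 normal; order 4: 0/3 normal; order 6: 3/3 normal; order 12: 1/1 normal.
Total normal subgroups: 7.

7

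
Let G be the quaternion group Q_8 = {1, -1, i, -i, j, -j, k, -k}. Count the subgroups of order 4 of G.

3

|G| = 8 and 4 | 8, so subgroups of order 4 are possible by Lagrange.
The subgroups of order 4 are: {1, -1, i, -i}; {1, -1, j, -j}; {1, -1, k, -k}.
So G has 3 subgroups of order 4.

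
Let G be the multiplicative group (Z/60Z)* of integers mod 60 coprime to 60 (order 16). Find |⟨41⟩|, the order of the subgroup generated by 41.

Compute successive powers of 41 mod 60: 41, 1; 41^2 ≡ 1 (mod 60).
So |⟨41⟩| = 2.

2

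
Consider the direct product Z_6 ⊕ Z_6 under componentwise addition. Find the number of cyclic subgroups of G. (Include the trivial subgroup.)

20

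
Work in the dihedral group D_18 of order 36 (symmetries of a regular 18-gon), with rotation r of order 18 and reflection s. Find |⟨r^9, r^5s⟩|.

4

|⟨r^9⟩| = 2 and |⟨r^5s⟩| = 2, so |H| is a multiple of lcm(2, 2) = 2 and divides |G| = 36.
Closing under the operation: H = {e, r^9, r^5s, r^14s}, so |H| = 4.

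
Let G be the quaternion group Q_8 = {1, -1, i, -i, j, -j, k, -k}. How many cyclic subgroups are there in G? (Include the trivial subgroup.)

5

Each element a generates a cyclic subgroup ⟨a⟩; distinct elements may generate the same one (a cyclic group of order d has φ(d) generators).
Cyclic subgroups by order — order 1: 1; order 2: 1; order 4: 3.
Total: 5.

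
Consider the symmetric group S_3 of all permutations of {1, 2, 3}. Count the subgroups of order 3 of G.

1

|G| = 6 and 3 | 6, so subgroups of order 3 are possible by Lagrange.
The subgroups of order 3 are: {e, (1 2 3), (1 3 2)}.
So G has 1 subgroup of order 3.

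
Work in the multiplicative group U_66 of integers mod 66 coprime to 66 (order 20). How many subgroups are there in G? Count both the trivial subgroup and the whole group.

10

|G| = 20, so by Lagrange every subgroup order divides 20. Divisors: 1, 2, 4, 5, 10, 20.
Subgroups by order — order 1: 1; order 2: 3; order 4: 1; order 5: 1; order 10: 3; order 20: 1.
Total: 1 + 3 + 1 + 1 + 3 + 1 = 10.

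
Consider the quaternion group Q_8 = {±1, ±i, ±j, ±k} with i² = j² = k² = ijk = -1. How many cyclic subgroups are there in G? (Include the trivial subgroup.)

5

Each element a generates a cyclic subgroup ⟨a⟩; distinct elements may generate the same one (a cyclic group of order d has φ(d) generators).
Cyclic subgroups by order — order 1: 1; order 2: 1; order 4: 3.
Total: 5.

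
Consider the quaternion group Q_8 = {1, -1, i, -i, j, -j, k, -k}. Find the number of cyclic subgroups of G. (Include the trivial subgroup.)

5

Each element a generates a cyclic subgroup ⟨a⟩; distinct elements may generate the same one (a cyclic group of order d has φ(d) generators).
Cyclic subgroups by order — order 1: 1; order 2: 1; order 4: 3.
Total: 5.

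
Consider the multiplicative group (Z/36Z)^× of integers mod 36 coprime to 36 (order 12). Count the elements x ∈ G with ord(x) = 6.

6

The elements of order 6 are: 5, 7, 11, 23, 29, 31.
That's 6.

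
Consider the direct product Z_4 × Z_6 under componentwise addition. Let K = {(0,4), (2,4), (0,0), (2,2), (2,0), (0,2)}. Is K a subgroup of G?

Yes

|K| = 6 divides |G| = 24, consistent with Lagrange.
K contains the identity, every element's inverse is in K, and K is closed under +: it is a subgroup.
In fact K = ⟨(2,4)⟩.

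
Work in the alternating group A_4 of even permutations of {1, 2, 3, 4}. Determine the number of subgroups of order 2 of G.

3

|G| = 12 and 2 | 12, so subgroups of order 2 are possible by Lagrange.
The subgroups of order 2 are: {e, (1 2)(3 4)}; {e, (1 3)(2 4)}; {e, (1 4)(2 3)}.
So G has 3 subgroups of order 2.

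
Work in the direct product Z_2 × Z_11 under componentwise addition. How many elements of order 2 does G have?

1

An element (a,b) has order lcm(ord(a), ord(b)); count pairs with lcm equal to 2.
Enumerating gives 1 such elements.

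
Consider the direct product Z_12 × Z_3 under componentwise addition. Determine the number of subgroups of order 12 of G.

4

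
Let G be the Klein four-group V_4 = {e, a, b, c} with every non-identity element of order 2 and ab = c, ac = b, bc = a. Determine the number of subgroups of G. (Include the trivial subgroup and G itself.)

5

|G| = 4, so by Lagrange every subgroup order divides 4. Divisors: 1, 2, 4.
Subgroups by order — order 1: 1; order 2: 3; order 4: 1.
Total: 1 + 3 + 1 = 5.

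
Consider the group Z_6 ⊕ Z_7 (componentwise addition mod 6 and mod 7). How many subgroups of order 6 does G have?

1

|G| = 42 and 6 | 42, so subgroups of order 6 are possible by Lagrange.
The subgroups of order 6 are: {(0,0), (1,0), (2,0), (3,0), (4,0), (5,0)}.
So G has 1 subgroup of order 6.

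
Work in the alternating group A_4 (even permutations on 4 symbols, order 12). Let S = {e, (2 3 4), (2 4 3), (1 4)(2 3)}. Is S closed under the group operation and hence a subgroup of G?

No

Closure fails: (2 4 3) ∘ (1 4)(2 3) = (1 3 4) ∉ S. So S is not a subgroup.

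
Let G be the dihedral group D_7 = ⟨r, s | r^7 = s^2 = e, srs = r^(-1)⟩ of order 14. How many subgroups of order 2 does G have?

7

|G| = 14 and 2 | 14, so subgroups of order 2 are possible by Lagrange.
The subgroups of order 2 are: {e, r^2s}; {e, r^3s}; {e, r^4s}; {e, r^5s}; … (7 in all).
So G has 7 subgroups of order 2.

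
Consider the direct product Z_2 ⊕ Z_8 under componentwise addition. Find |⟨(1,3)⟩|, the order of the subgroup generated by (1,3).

The order of (1,3) in Z_2 × Z_8 is lcm(ord(1) in Z_2, ord(3) in Z_8).
ord(1) = 2 and ord(3) = 8, so |⟨(1,3)⟩| = lcm(2, 8) = 8.

8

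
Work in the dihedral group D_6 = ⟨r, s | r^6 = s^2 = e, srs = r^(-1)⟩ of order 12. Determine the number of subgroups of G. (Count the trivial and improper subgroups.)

16

|G| = 12, so by Lagrange every subgroup order divides 12. Divisors: 1, 2, 3, 4, 6, 12.
Subgroups by order — order 1: 1; order 2: 7; order 3: 1; order 4: 3; order 6: 3; order 12: 1.
Total: 1 + 7 + 1 + 3 + 3 + 1 = 16.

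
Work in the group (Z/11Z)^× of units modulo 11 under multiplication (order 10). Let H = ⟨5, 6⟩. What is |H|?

|⟨5⟩| = 5 and |⟨6⟩| = 10, so |H| is a multiple of lcm(5, 10) = 10 and divides |G| = 10.
Closing {5, 6} under the group operation gives all of G, so |H| = 10.

10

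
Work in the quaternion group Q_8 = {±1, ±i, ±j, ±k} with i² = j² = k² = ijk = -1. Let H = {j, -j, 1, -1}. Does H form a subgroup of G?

|H| = 4 divides |G| = 8, consistent with Lagrange.
H contains the identity, every element's inverse is in H, and H is closed under ·: it is a subgroup.
In fact H = ⟨j⟩.

Yes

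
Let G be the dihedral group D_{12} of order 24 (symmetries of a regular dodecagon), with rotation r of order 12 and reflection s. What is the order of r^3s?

Computing powers of r^3s: the smallest k with (r^3s)^k = e is k = 2.

2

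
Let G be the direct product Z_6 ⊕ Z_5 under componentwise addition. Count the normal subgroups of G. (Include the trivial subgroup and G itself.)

G is abelian, so every subgroup is normal.
G has 8 subgroups in total, hence 8 normal subgroups.

8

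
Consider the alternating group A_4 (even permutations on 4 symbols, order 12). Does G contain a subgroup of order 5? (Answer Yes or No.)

5 does not divide |G| = 12, so by Lagrange no subgroup of order 5 exists.

No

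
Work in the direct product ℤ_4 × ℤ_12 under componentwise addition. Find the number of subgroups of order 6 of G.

|G| = 48 and 6 | 48, so subgroups of order 6 are possible by Lagrange.
The subgroups of order 6 are: {(0,0), (0,2), (0,4), (0,6), (0,8), (0,10)}; {(0,0), (0,4), (0,8), (2,0), (2,4), (2,8)}; {(0,0), (0,4), (0,8), (2,2), (2,6), (2,10)}.
So G has 3 subgroups of order 6.

3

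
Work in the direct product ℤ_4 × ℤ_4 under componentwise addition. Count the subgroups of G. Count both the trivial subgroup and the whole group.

15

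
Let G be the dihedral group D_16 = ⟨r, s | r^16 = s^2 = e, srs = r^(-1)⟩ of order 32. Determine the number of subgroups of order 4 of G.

|G| = 32 and 4 | 32, so subgroups of order 4 are possible by Lagrange.
The subgroups of order 4 are: {e, r^8, r^2s, r^10s}; {e, r^8, r^3s, r^11s}; {e, r^4, r^8, r^12}; {e, r^8, r^4s, r^12s}; … (9 in all).
So G has 9 subgroups of order 4.

9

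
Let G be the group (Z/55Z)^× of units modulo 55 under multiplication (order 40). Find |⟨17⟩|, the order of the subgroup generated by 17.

20

Compute successive powers of 17 mod 55: 17, 14, 18, 31, 32, 49, 8, 26, …; 17^20 ≡ 1 (mod 55).
So |⟨17⟩| = 20.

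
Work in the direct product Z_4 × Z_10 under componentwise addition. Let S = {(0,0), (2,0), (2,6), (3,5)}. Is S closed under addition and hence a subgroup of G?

(2,6) ∈ S but its inverse (2,4) ∉ S, so S is not a subgroup.

No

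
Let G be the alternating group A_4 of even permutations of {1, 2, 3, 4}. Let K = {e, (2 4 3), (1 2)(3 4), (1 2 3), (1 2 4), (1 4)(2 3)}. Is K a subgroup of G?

(2 4 3) ∈ K but its inverse (2 3 4) ∉ K, so K is not a subgroup.

No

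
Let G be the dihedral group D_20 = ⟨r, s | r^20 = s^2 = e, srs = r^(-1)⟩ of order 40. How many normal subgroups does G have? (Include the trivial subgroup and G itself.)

9

G has 48 subgroups. Checking conjugation-invariance by order — order 1: 1/1 normal; order 2: 1/21 normal; order 4: 1/11 normal; order 5: 1/1 normal; order 8: 0/5 normal; order 10: 1/5 normal; order 20: 3/3 normal; order 40: 1/1 normal.
Total normal subgroups: 9.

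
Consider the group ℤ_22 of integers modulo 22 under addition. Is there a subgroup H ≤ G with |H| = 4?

4 does not divide |G| = 22, so by Lagrange no subgroup of order 4 exists.

No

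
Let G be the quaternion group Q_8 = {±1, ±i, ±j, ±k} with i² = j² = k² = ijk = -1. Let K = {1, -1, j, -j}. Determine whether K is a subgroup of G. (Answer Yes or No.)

|K| = 4 divides |G| = 8, consistent with Lagrange.
K contains the identity, every element's inverse is in K, and K is closed under ·: it is a subgroup.
In fact K = ⟨j⟩.

Yes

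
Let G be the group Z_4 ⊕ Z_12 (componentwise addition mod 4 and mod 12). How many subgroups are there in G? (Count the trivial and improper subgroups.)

30

|G| = 48, so by Lagrange every subgroup order divides 48. Divisors: 1, 2, 3, 4, 6, 8, 12, 16, 24, 48.
Subgroups by order — order 1: 1; order 2: 3; order 3: 1; order 4: 7; order 6: 3; order 8: 3; order 12: 7; order 16: 1; order 24: 3; order 48: 1.
Total: 1 + 3 + 1 + 7 + 3 + 3 + 7 + 1 + 3 + 1 = 30.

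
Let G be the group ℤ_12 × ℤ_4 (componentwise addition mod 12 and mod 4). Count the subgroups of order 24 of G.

3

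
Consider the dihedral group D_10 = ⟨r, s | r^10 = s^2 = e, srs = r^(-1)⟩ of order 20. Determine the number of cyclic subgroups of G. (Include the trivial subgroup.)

Group the elements of G by the cyclic subgroup they generate; each cyclic subgroup of order d accounts for φ(d) elements.
Cyclic subgroups by order — order 1: 1; order 2: 11; order 5: 1; order 10: 1.
Total: 14.

14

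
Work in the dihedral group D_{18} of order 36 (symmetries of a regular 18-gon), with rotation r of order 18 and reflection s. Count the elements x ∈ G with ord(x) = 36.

No element of G has order 36 (even though 36 | 36).

0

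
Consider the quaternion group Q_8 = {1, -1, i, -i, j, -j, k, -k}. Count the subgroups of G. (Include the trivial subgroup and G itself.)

6

|G| = 8, so by Lagrange every subgroup order divides 8. Divisors: 1, 2, 4, 8.
Subgroups by order — order 1: 1; order 2: 1; order 4: 3; order 8: 1.
Total: 1 + 1 + 3 + 1 = 6.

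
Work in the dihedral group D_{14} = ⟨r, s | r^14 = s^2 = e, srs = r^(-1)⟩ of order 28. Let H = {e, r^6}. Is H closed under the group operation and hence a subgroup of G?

No

r^6 ∈ H but its inverse r^8 ∉ H, so H is not a subgroup.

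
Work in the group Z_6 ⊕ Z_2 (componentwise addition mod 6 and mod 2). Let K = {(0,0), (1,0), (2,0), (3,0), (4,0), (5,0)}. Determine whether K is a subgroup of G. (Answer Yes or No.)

Yes

|K| = 6 divides |G| = 12, consistent with Lagrange.
K contains the identity, every element's inverse is in K, and K is closed under +: it is a subgroup.
In fact K = ⟨(5,0)⟩.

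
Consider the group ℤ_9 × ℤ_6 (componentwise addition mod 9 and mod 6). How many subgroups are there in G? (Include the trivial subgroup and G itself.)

20

|G| = 54, so by Lagrange every subgroup order divides 54. Divisors: 1, 2, 3, 6, 9, 18, 27, 54.
Subgroups by order — order 1: 1; order 2: 1; order 3: 4; order 6: 4; order 9: 4; order 18: 4; order 27: 1; order 54: 1.
Total: 1 + 1 + 4 + 4 + 4 + 4 + 1 + 1 = 20.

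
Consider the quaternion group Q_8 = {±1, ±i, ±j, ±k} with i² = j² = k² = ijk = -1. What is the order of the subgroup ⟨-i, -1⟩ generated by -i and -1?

4

|⟨-i⟩| = 4 and |⟨-1⟩| = 2, so |H| is a multiple of lcm(4, 2) = 4 and divides |G| = 8.
Closing under the operation: H = {1, -1, i, -i}, so |H| = 4.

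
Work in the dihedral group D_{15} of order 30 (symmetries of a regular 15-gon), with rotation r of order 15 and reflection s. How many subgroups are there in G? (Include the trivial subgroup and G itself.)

28

|G| = 30, so by Lagrange every subgroup order divides 30. Divisors: 1, 2, 3, 5, 6, 10, 15, 30.
Subgroups by order — order 1: 1; order 2: 15; order 3: 1; order 5: 1; order 6: 5; order 10: 3; order 15: 1; order 30: 1.
Total: 1 + 15 + 1 + 1 + 5 + 3 + 1 + 1 = 28.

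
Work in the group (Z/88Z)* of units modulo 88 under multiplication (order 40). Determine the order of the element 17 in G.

10

Compute successive powers of 17 mod 88: 17, 25, 73, 9, 65, 49, 41, 81, …; 17^10 ≡ 1 (mod 88).
So |⟨17⟩| = 10.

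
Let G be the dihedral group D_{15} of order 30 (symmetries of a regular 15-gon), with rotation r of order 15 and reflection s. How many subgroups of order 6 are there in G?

5

|G| = 30 and 6 | 30, so subgroups of order 6 are possible by Lagrange.
The subgroups of order 6 are: {e, r^5, r^10, s, r^5s, r^10s}; {e, r^5, r^10, rs, r^6s, r^11s}; {e, r^5, r^10, r^2s, r^7s, r^12s}; {e, r^5, r^10, r^3s, r^8s, r^13s}; … (5 in all).
So G has 5 subgroups of order 6.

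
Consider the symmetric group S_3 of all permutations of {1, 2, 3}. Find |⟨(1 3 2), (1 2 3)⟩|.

|⟨(1 3 2)⟩| = 3 and |⟨(1 2 3)⟩| = 3, so |H| is a multiple of lcm(3, 3) = 3 and divides |G| = 6.
Closing under the operation: H = {e, (1 2 3), (1 3 2)}, so |H| = 3.

3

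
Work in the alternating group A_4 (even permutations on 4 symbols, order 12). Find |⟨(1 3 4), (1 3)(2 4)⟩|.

12

|⟨(1 3 4)⟩| = 3 and |⟨(1 3)(2 4)⟩| = 2, so |H| is a multiple of lcm(3, 2) = 6 and divides |G| = 12.
Closing {(1 3 4), (1 3)(2 4)} under the group operation gives all of G, so |H| = 12.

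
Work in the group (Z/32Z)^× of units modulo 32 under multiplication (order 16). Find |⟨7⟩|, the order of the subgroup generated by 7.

4

Compute successive powers of 7 mod 32: 7, 17, 23, 1; 7^4 ≡ 1 (mod 32).
So |⟨7⟩| = 4.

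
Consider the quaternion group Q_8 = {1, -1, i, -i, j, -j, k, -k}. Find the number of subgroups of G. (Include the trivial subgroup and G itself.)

|G| = 8, so by Lagrange every subgroup order divides 8. Divisors: 1, 2, 4, 8.
Subgroups by order — order 1: 1; order 2: 1; order 4: 3; order 8: 1.
Total: 1 + 1 + 3 + 1 = 6.

6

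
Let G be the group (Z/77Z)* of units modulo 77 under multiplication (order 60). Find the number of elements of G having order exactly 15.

8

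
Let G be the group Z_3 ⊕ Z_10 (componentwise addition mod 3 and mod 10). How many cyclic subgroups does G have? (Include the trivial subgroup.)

Group the elements of G by the cyclic subgroup they generate; each cyclic subgroup of order d accounts for φ(d) elements.
Cyclic subgroups by order — order 1: 1; order 2: 1; order 3: 1; order 5: 1; order 6: 1; order 10: 1; order 15: 1; order 30: 1.
Total: 8.

8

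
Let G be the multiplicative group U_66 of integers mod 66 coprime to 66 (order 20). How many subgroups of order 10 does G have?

3

|G| = 20 and 10 | 20, so subgroups of order 10 are possible by Lagrange.
The subgroups of order 10 are: {1, 7, 13, 19, 25, 31, 37, 43, 49, 61}; {1, 17, 25, 29, 31, 35, 37, 41, 49, 65}; {1, 5, 23, 25, 31, 37, 47, 49, 53, 59}.
So G has 3 subgroups of order 10.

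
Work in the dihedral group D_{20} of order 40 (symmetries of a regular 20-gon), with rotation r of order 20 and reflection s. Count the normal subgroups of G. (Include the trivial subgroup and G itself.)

G has 48 subgroups. Checking conjugation-invariance by order — order 1: 1/1 normal; order 2: 1/21 normal; order 4: 1/11 normal; order 5: 1/1 normal; order 8: 0/5 normal; order 10: 1/5 normal; order 20: 3/3 normal; order 40: 1/1 normal.
Total normal subgroups: 9.

9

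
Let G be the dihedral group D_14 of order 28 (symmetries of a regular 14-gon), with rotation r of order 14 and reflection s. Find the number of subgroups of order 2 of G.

|G| = 28 and 2 | 28, so subgroups of order 2 are possible by Lagrange.
The subgroups of order 2 are: {e, r^10s}; {e, r^11s}; {e, r^12s}; {e, r^13s}; … (15 in all).
So G has 15 subgroups of order 2.

15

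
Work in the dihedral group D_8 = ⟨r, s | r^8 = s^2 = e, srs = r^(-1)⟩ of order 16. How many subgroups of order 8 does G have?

3

|G| = 16 and 8 | 16, so subgroups of order 8 are possible by Lagrange.
The subgroups of order 8 are: {e, r, r^2, r^3, r^4, r^5, r^6, r^7}; {e, r^2, r^4, r^6, s, r^2s, r^4s, r^6s}; {e, r^2, r^4, r^6, rs, r^3s, r^5s, r^7s}.
So G has 3 subgroups of order 8.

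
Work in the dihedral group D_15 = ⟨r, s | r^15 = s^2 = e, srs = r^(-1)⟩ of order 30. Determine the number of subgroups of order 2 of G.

15

|G| = 30 and 2 | 30, so subgroups of order 2 are possible by Lagrange.
The subgroups of order 2 are: {e, r^10s}; {e, r^11s}; {e, r^12s}; {e, r^13s}; … (15 in all).
So G has 15 subgroups of order 2.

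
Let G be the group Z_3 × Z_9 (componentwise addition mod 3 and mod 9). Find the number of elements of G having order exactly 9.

18

An element (a,b) has order lcm(ord(a), ord(b)); count pairs with lcm equal to 9.
Enumerating gives 18 such elements.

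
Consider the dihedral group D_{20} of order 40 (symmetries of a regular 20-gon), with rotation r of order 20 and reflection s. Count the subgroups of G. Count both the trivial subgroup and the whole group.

48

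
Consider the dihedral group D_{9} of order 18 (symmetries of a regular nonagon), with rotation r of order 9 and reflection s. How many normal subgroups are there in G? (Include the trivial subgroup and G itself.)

4

G has 16 subgroups. Checking conjugation-invariance by order — order 1: 1/1 normal; order 2: 0/9 normal; order 3: 1/1 normal; order 6: 0/3 normal; order 9: 1/1 normal; order 18: 1/1 normal.
Total normal subgroups: 4.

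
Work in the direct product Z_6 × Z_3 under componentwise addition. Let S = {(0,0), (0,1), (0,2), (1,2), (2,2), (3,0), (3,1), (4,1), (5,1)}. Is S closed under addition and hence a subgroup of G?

(3,1) ∈ S but its inverse (3,2) ∉ S, so S is not a subgroup.

No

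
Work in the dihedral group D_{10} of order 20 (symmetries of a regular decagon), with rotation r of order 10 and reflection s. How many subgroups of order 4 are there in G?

5

|G| = 20 and 4 | 20, so subgroups of order 4 are possible by Lagrange.
The subgroups of order 4 are: {e, r^5, r^2s, r^7s}; {e, r^5, r^3s, r^8s}; {e, r^5, r^4s, r^9s}; {e, r^5, s, r^5s}; … (5 in all).
So G has 5 subgroups of order 4.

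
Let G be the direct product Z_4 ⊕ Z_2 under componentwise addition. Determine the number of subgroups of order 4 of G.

3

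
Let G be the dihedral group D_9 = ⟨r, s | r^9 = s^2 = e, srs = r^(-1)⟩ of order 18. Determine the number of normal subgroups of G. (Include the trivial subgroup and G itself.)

4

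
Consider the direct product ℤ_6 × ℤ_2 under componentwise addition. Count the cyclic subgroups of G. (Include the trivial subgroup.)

8

A cyclic subgroup of order d is generated by each of its φ(d) elements of order d, so the cyclic subgroups of order d number (#elements of order d)/φ(d).
Cyclic subgroups by order — order 1: 1; order 2: 3; order 3: 1; order 6: 3.
Total: 8.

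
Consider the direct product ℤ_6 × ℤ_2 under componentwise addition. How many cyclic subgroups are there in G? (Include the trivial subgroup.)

8

Each element a generates a cyclic subgroup ⟨a⟩; distinct elements may generate the same one (a cyclic group of order d has φ(d) generators).
Cyclic subgroups by order — order 1: 1; order 2: 3; order 3: 1; order 6: 3.
Total: 8.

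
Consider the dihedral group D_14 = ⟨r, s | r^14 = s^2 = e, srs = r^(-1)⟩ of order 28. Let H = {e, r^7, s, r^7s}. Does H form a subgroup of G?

Yes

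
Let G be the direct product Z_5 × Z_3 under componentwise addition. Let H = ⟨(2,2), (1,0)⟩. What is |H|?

|⟨(2,2)⟩| = 15 and |⟨(1,0)⟩| = 5, so |H| is a multiple of lcm(15, 5) = 15 and divides |G| = 15.
Closing {(2,2), (1,0)} under the group operation gives all of G, so |H| = 15.

15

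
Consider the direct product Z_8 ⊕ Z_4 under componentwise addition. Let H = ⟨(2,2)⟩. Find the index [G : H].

8

|⟨(2,2)⟩| = 4 and |G| = 32.
By Lagrange, [G : H] = |G|/|H| = 32/4 = 8.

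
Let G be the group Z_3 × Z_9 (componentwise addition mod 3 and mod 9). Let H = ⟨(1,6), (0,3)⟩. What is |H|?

9

|⟨(1,6)⟩| = 3 and |⟨(0,3)⟩| = 3, so |H| is a multiple of lcm(3, 3) = 3 and divides |G| = 27.
Closing under the operation: H = {(0,0), (0,3), (0,6), (1,0), (1,3), (1,6), (2,0), (2,3), (2,6)}, so |H| = 9.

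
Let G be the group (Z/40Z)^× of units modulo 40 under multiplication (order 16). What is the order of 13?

Compute successive powers of 13 mod 40: 13, 9, 37, 1; 13^4 ≡ 1 (mod 40).
So |⟨13⟩| = 4.

4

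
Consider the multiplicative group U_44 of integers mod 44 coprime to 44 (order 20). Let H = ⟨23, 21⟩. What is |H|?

4

|⟨23⟩| = 2 and |⟨21⟩| = 2, so |H| is a multiple of lcm(2, 2) = 2 and divides |G| = 20.
Closing under the operation: H = {1, 21, 23, 43}, so |H| = 4.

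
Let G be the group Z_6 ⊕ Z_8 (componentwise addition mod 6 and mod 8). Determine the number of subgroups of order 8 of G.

|G| = 48 and 8 | 48, so subgroups of order 8 are possible by Lagrange.
The subgroups of order 8 are: {(0,0), (0,1), (0,2), (0,3), (0,4), (0,5), (0,6), (0,7)}; {(0,0), (0,2), (0,4), (0,6), (3,0), (3,2), (3,4), (3,6)}; {(0,0), (0,2), (0,4), (0,6), (3,1), (3,3), (3,5), (3,7)}.
So G has 3 subgroups of order 8.

3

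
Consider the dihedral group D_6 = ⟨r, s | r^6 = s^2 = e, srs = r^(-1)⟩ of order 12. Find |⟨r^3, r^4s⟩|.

|⟨r^3⟩| = 2 and |⟨r^4s⟩| = 2, so |H| is a multiple of lcm(2, 2) = 2 and divides |G| = 12.
Closing under the operation: H = {e, r^3, rs, r^4s}, so |H| = 4.

4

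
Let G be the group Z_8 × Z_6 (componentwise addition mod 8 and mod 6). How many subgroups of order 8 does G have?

3

|G| = 48 and 8 | 48, so subgroups of order 8 are possible by Lagrange.
The subgroups of order 8 are: {(0,0), (0,3), (2,0), (2,3), (4,0), (4,3), (6,0), (6,3)}; {(0,0), (1,0), (2,0), (3,0), (4,0), (5,0), (6,0), (7,0)}; {(0,0), (1,3), (2,0), (3,3), (4,0), (5,3), (6,0), (7,3)}.
So G has 3 subgroups of order 8.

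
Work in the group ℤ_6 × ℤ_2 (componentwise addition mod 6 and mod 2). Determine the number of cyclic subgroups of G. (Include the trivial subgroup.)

8

Each element a generates a cyclic subgroup ⟨a⟩; distinct elements may generate the same one (a cyclic group of order d has φ(d) generators).
Cyclic subgroups by order — order 1: 1; order 2: 3; order 3: 1; order 6: 3.
Total: 8.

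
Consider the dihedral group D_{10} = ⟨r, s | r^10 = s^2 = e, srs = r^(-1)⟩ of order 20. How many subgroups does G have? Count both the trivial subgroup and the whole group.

22

|G| = 20, so by Lagrange every subgroup order divides 20. Divisors: 1, 2, 4, 5, 10, 20.
Subgroups by order — order 1: 1; order 2: 11; order 4: 5; order 5: 1; order 10: 3; order 20: 1.
Total: 1 + 11 + 5 + 1 + 3 + 1 = 22.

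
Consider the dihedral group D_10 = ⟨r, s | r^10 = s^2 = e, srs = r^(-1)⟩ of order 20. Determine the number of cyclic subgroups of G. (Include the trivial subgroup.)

A cyclic subgroup of order d is generated by each of its φ(d) elements of order d, so the cyclic subgroups of order d number (#elements of order d)/φ(d).
Cyclic subgroups by order — order 1: 1; order 2: 11; order 5: 1; order 10: 1.
Total: 14.

14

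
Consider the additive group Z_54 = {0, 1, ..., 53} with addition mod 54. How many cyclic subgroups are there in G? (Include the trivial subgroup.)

8

Group the elements of G by the cyclic subgroup they generate; each cyclic subgroup of order d accounts for φ(d) elements.
Cyclic subgroups by order — order 1: 1; order 2: 1; order 3: 1; order 6: 1; order 9: 1; order 18: 1; order 27: 1; order 54: 1.
Total: 8.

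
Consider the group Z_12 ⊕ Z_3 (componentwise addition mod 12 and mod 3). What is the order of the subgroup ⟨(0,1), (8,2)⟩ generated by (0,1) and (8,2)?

9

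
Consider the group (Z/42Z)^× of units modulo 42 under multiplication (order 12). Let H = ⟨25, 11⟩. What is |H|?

6

|⟨25⟩| = 3 and |⟨11⟩| = 6, so |H| is a multiple of lcm(3, 6) = 6 and divides |G| = 12.
Closing under the operation: H = {1, 11, 23, 25, 29, 37}, so |H| = 6.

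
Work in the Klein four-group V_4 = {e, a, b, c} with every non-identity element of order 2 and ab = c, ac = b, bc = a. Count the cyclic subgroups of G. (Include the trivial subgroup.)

4

Group the elements of G by the cyclic subgroup they generate; each cyclic subgroup of order d accounts for φ(d) elements.
Cyclic subgroups by order — order 1: 1; order 2: 3.
Total: 4.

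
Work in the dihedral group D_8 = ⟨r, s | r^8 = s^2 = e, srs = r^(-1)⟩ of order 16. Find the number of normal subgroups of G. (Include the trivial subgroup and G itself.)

7

G has 19 subgroups. Checking conjugation-invariance by order — order 1: 1/1 normal; order 2: 1/9 normal; order 4: 1/5 normal; order 8: 3/3 normal; order 16: 1/1 normal.
Total normal subgroups: 7.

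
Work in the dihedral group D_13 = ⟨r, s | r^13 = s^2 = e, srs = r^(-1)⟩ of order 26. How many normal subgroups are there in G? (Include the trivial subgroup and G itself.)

G has 16 subgroups. Checking conjugation-invariance by order — order 1: 1/1 normal; order 2: 0/13 normal; order 13: 1/1 normal; order 26: 1/1 normal.
Total normal subgroups: 3.

3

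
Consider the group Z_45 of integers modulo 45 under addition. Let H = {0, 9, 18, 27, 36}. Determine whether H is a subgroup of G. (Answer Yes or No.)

|H| = 5 divides |G| = 45, consistent with Lagrange.
H contains the identity, every element's inverse is in H, and H is closed under +: it is a subgroup.
In fact H = ⟨18⟩.

Yes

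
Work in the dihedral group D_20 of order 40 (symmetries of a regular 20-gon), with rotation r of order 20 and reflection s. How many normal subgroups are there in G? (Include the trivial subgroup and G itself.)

G has 48 subgroups. Checking conjugation-invariance by order — order 1: 1/1 normal; order 2: 1/21 normal; order 4: 1/11 normal; order 5: 1/1 normal; order 8: 0/5 normal; order 10: 1/5 normal; order 20: 3/3 normal; order 40: 1/1 normal.
Total normal subgroups: 9.

9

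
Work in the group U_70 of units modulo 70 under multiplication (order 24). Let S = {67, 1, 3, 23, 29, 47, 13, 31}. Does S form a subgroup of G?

No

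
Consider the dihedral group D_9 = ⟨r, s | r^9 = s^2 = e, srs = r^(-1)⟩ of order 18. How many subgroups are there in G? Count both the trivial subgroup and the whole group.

16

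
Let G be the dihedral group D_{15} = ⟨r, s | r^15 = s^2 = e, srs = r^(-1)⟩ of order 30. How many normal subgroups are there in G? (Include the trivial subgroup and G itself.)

5

G has 28 subgroups. Checking conjugation-invariance by order — order 1: 1/1 normal; order 2: 0/15 normal; order 3: 1/1 normal; order 5: 1/1 normal; order 6: 0/5 normal; order 10: 0/3 normal; order 15: 1/1 normal; order 30: 1/1 normal.
Total normal subgroups: 5.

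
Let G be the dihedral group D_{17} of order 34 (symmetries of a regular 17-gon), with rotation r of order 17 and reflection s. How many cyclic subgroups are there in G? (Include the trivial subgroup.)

19

Each element a generates a cyclic subgroup ⟨a⟩; distinct elements may generate the same one (a cyclic group of order d has φ(d) generators).
Cyclic subgroups by order — order 1: 1; order 2: 17; order 17: 1.
Total: 19.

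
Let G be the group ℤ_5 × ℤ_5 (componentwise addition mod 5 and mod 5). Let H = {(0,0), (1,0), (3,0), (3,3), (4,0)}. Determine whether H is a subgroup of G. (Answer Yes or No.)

(3,3) ∈ H but its inverse (2,2) ∉ H, so H is not a subgroup.

No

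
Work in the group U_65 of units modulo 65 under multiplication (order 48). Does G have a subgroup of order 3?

Yes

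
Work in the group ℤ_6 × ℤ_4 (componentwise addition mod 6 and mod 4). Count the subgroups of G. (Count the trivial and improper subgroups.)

|G| = 24, so by Lagrange every subgroup order divides 24. Divisors: 1, 2, 3, 4, 6, 8, 12, 24.
Subgroups by order — order 1: 1; order 2: 3; order 3: 1; order 4: 3; order 6: 3; order 8: 1; order 12: 3; order 24: 1.
Total: 1 + 3 + 1 + 3 + 3 + 1 + 3 + 1 = 16.

16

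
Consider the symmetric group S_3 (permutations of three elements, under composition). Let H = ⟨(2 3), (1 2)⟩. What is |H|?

6

|⟨(2 3)⟩| = 2 and |⟨(1 2)⟩| = 2, so |H| is a multiple of lcm(2, 2) = 2 and divides |G| = 6.
Closing {(2 3), (1 2)} under the group operation gives all of G, so |H| = 6.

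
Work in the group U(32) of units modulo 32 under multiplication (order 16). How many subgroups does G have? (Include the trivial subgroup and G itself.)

11

|G| = 16, so by Lagrange every subgroup order divides 16. Divisors: 1, 2, 4, 8, 16.
Subgroups by order — order 1: 1; order 2: 3; order 4: 3; order 8: 3; order 16: 1.
Total: 1 + 3 + 3 + 3 + 1 = 11.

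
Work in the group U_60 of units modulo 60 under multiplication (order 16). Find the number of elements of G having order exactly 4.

The elements of order 4 are: 7, 13, 17, 23, 37, 43, 47, 53.
That's 8.

8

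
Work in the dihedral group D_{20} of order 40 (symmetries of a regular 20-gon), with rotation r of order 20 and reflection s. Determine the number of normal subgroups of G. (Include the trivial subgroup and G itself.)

G has 48 subgroups. Checking conjugation-invariance by order — order 1: 1/1 normal; order 2: 1/21 normal; order 4: 1/11 normal; order 5: 1/1 normal; order 8: 0/5 normal; order 10: 1/5 normal; order 20: 3/3 normal; order 40: 1/1 normal.
Total normal subgroups: 9.

9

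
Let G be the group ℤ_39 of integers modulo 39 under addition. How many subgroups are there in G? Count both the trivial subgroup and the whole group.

4

Subgroups of the cyclic group ℤ_39 correspond bijectively to divisors of 39.
Divisors of 39: 1, 3, 13, 39.
So ℤ_39 has 4 subgroups.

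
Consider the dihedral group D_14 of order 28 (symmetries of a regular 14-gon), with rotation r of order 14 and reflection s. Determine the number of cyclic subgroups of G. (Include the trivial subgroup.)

A cyclic subgroup of order d is generated by each of its φ(d) elements of order d, so the cyclic subgroups of order d number (#elements of order d)/φ(d).
Cyclic subgroups by order — order 1: 1; order 2: 15; order 7: 1; order 14: 1.
Total: 18.

18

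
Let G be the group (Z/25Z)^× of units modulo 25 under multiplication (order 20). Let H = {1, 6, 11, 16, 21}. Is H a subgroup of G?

Yes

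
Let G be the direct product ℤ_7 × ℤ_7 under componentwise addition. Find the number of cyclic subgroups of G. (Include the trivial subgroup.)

Each element a generates a cyclic subgroup ⟨a⟩; distinct elements may generate the same one (a cyclic group of order d has φ(d) generators).
Cyclic subgroups by order — order 1: 1; order 7: 8.
Total: 9.

9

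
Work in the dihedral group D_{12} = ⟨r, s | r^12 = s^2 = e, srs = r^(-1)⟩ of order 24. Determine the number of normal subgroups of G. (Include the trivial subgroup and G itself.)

G has 34 subgroups. Checking conjugation-invariance by order — order 1: 1/1 normal; order 2: 1/13 normal; order 3: 1/1 normal; order 4: 1/7 normal; order 6: 1/5 normal; order 8: 0/3 normal; order 12: 3/3 normal; order 24: 1/1 normal.
Total normal subgroups: 9.

9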